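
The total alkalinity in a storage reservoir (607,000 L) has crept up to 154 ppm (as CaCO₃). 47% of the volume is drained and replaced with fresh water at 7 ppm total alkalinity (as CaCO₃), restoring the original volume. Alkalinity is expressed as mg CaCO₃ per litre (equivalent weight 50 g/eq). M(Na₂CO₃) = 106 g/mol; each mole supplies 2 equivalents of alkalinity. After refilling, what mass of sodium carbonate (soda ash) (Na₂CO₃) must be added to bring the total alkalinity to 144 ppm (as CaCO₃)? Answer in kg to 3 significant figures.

After draining 47% and refilling: 154 × 0.53 + 7 × 0.47 = 84.91 ppm.
Deficit to target: 144 − 84.91 = 59.09 mg/L.
As CaCO₃: 59.09 mg/L × 607,000 L = 35,870 g; ÷ 50 g/eq ÷ 2 = 358.7 mol Na₂CO₃.
Mass: 358.7 × 106 = 38,020 g.

38.0 kg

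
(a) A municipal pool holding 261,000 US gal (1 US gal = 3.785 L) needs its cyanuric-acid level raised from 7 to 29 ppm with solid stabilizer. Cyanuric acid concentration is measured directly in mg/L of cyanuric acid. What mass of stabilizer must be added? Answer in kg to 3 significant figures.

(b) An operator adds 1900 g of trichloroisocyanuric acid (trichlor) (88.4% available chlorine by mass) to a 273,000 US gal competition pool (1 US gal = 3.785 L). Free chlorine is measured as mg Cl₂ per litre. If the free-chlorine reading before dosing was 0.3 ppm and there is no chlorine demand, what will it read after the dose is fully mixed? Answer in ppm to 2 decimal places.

(a) Volume: 261,000 US gal × 3.785 L/gal = 987,885 L.
(a) CYA to add: (29 − 7) = 22 mg/L × 987,885 L = 21,730 g cyanuric acid.

(b) Volume: 273,000 US gal × 3.785 L/gal = 1,033,305 L.
(b) Available chlorine delivered: 1900 g × 0.884 = 1680 g as Cl₂.
(b) Concentration rise: 1680 g / 1,033,305 L = 1.625 mg/L = 1.63 ppm.
(b) Final FC: 0.3 + 1.63 = 1.93 ppm.

(a) 21.7 kg; (b) 1.93 ppm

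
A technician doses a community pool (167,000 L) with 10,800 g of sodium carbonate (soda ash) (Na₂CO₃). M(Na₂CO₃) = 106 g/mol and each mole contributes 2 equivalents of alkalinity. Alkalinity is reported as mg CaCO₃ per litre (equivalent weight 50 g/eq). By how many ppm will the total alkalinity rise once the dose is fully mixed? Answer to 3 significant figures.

Moles of Na₂CO₃: 10,800 g ÷ 106 g/mol = 101.9 mol → 203.8 eq of alkalinity.
As CaCO₃: 203.8 eq × 50 g/eq = 10,190 g.
Rise: 10,190 g / 167,000 L × 1000 = 61.01 mg/L.

61.0 ppm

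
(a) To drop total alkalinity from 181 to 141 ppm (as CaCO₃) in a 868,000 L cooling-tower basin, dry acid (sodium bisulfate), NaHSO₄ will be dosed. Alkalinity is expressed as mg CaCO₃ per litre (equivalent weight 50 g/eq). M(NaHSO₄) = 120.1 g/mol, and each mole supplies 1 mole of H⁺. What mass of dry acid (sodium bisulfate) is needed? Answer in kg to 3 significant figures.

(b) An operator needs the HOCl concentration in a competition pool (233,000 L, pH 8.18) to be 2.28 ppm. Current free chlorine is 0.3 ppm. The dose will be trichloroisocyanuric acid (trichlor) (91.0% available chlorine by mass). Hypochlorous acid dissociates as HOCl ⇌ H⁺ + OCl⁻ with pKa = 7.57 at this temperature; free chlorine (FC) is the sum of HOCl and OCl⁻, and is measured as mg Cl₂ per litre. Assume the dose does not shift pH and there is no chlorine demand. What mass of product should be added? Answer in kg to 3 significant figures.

(a) 83.4 kg; (b) 2.89 kg

(a) Alkalinity to neutralize: (181 − 141) = 40 mg/L as CaCO₃ × 868,000 L = 34,720 g as CaCO₃.
(a) Equivalents of H⁺ required: 34,720 ÷ 50 g/eq = 694.4 eq = 694.4 mol NaHSO₄.
(a) Mass of NaHSO₄: 694.4 × 120.1 = 83,400 g.

(b) [OCl⁻]/[HOCl] = 10^(pH − pKa) = 10^(8.18 − 7.57) = 4.074; fraction as HOCl = 1/(1 + 4.074) = 0.1971.
(b) Free chlorine required for 2.28 ppm HOCl: 2.28 / 0.1971 = 11.57 ppm.
(b) FC to add: 11.57 − 0.3 = 11.27 mg/L as Cl₂.
(b) Cl₂ equivalent: 11.27 mg/L × 233,000 L = 2626 g.
(b) Product at 91.0% available Cl: 2626 / 0.91 = 2885 g.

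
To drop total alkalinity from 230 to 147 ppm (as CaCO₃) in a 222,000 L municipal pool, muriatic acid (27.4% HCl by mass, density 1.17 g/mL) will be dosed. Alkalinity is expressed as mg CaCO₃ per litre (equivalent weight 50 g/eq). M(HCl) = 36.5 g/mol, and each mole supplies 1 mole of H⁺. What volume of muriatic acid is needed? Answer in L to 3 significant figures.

Alkalinity to neutralize: (230 − 147) = 83 mg/L as CaCO₃ × 222,000 L = 18,430 g as CaCO₃.
Equivalents of H⁺ required: 18,430 ÷ 50 g/eq = 368.5 eq = 368.5 mol HCl.
Mass of HCl: 368.5 × 36.5 = 13,450 g.
Mass of 27.4% solution: 13,450 / 0.274 = 49,090 g.
Volume: 49,090 g ÷ 1.17 g/mL = 41,960 mL.

42.0 L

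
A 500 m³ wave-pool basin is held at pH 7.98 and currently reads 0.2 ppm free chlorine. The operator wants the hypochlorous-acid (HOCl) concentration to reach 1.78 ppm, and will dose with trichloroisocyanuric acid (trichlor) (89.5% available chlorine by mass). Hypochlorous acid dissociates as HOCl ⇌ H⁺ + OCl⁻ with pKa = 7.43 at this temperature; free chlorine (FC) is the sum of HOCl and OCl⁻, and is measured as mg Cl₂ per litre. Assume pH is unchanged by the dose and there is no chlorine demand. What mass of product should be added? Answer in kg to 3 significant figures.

Volume: 500 m³ = 500,000 L.
[OCl⁻]/[HOCl] = 10^(pH − pKa) = 10^(7.98 − 7.43) = 3.548; fraction as HOCl = 1/(1 + 3.548) = 0.2199.
Free chlorine required for 1.78 ppm HOCl: 1.78 / 0.2199 = 8.096 ppm.
FC to add: 8.096 − 0.2 = 7.896 mg/L as Cl₂.
Cl₂ equivalent: 7.896 mg/L × 500,000 L = 3948 g.
Product at 89.5% available Cl: 3948 / 0.895 = 4411 g.

4.41 kg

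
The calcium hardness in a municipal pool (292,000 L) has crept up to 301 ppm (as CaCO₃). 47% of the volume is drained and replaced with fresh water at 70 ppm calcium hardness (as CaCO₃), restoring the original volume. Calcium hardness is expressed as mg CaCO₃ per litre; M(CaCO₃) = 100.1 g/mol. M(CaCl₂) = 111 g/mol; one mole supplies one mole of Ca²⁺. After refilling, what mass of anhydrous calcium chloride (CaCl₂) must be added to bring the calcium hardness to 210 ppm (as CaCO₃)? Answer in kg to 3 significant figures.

After draining 47% and refilling: 301 × 0.53 + 70 × 0.47 = 192.43 ppm.
Deficit to target: 210 − 192.43 = 17.57 mg/L.
As CaCO₃: 17.57 mg/L × 292,000 L = 5130 g; ÷ 100.1 = 51.25 mol Ca²⁺.
Mass: 51.25 × 111 = 5689 g.

5.69 kg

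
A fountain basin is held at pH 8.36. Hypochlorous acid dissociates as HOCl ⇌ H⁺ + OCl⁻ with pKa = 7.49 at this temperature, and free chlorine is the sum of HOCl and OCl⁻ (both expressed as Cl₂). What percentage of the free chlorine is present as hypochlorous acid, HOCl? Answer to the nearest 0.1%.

[OCl⁻]/[HOCl] = 10^(pH − pKa) = 10^(8.36 − 7.49) = 10^0.87 = 7.413.
Fraction as HOCl = 1 / (1 + 7.413) = 0.1189.

11.9%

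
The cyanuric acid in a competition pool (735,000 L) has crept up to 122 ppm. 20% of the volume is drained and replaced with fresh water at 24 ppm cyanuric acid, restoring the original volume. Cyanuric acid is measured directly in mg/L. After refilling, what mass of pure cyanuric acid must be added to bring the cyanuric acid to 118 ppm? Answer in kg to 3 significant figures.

After draining 20% and refilling: 122 × 0.80 + 24 × 0.20 = 102.4 ppm.
Deficit to target: 118 − 102.4 = 15.6 mg/L.
Mass: 15.6 mg/L × 735,000 L = 11,470 g cyanuric acid.

11.5 kg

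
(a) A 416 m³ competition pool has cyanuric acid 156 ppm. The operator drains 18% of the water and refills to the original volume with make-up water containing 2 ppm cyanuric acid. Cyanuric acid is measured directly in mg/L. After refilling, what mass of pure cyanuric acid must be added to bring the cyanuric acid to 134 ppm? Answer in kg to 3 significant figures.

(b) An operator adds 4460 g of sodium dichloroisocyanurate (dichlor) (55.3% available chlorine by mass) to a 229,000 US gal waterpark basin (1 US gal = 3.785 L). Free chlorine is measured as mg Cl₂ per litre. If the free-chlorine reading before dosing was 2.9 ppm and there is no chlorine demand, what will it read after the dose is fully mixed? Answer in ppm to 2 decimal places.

(a) Volume: 416 m³ = 416,000 L.
(a) After draining 18% and refilling: 156 × 0.82 + 2 × 0.18 = 128.28 ppm.
(a) Deficit to target: 134 − 128.28 = 5.72 mg/L.
(a) Mass: 5.72 mg/L × 416,000 L = 2380 g cyanuric acid.

(b) Volume: 229,000 US gal × 3.785 L/gal = 866,765 L.
(b) Available chlorine delivered: 4460 g × 0.553 = 2466 g as Cl₂.
(b) Concentration rise: 2466 g / 866,765 L = 2.846 mg/L = 2.85 ppm.
(b) Final FC: 2.9 + 2.85 = 5.75 ppm.

(a) 2.38 kg; (b) 5.75 ppm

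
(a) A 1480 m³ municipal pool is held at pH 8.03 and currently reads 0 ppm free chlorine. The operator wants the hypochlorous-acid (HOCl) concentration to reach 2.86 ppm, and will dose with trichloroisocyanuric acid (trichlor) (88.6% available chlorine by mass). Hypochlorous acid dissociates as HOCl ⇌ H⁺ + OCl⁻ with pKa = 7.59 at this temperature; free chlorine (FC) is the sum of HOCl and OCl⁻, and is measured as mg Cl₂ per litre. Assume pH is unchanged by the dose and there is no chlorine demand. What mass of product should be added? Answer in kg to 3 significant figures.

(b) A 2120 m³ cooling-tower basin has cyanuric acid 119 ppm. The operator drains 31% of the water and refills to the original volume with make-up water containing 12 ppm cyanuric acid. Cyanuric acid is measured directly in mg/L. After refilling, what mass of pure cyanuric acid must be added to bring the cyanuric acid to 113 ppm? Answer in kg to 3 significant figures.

(a) 17.9 kg; (b) 57.6 kg

(a) Volume: 1480 m³ = 1,480,000 L.
(a) [OCl⁻]/[HOCl] = 10^(pH − pKa) = 10^(8.03 − 7.59) = 2.754; fraction as HOCl = 1/(1 + 2.754) = 0.2664.
(a) Free chlorine required for 2.86 ppm HOCl: 2.86 / 0.2664 = 10.74 ppm.
(a) FC to add: 10.74 − 0 = 10.74 mg/L as Cl₂.
(a) Cl₂ equivalent: 10.74 mg/L × 1,480,000 L = 15,890 g.
(a) Product at 88.6% available Cl: 15,890 / 0.886 = 17,940 g.

(b) Volume: 2120 m³ = 2,120,000 L.
(b) After draining 31% and refilling: 119 × 0.69 + 12 × 0.31 = 85.83 ppm.
(b) Deficit to target: 113 − 85.83 = 27.17 mg/L.
(b) Mass: 27.17 mg/L × 2,120,000 L = 57,600 g cyanuric acid.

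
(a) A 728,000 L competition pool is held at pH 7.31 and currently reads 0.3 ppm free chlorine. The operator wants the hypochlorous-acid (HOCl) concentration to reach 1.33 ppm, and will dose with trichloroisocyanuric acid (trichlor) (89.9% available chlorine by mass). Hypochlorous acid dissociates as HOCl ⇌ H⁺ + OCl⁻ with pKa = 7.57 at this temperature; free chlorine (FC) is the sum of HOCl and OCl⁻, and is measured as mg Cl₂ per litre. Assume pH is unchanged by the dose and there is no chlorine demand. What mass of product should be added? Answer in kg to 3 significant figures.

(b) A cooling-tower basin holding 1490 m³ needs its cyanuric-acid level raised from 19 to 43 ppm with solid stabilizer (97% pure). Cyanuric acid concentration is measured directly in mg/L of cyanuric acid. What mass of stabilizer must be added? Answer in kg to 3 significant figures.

(a) [OCl⁻]/[HOCl] = 10^(pH − pKa) = 10^(7.31 − 7.57) = 0.5495; fraction as HOCl = 1/(1 + 0.5495) = 0.6454.
(a) Free chlorine required for 1.33 ppm HOCl: 1.33 / 0.6454 = 2.061 ppm.
(a) FC to add: 2.061 − 0.3 = 1.761 mg/L as Cl₂.
(a) Cl₂ equivalent: 1.761 mg/L × 728,000 L = 1282 g.
(a) Product at 89.9% available Cl: 1282 / 0.899 = 1426 g.

(b) Volume: 1490 m³ = 1,490,000 L.
(b) CYA to add: (43 − 19) = 24 mg/L × 1,490,000 L = 35,760 g cyanuric acid.
(b) At 97% purity: 35,760 / 0.97 = 36,870 g product.

(a) 1.43 kg; (b) 36.9 kg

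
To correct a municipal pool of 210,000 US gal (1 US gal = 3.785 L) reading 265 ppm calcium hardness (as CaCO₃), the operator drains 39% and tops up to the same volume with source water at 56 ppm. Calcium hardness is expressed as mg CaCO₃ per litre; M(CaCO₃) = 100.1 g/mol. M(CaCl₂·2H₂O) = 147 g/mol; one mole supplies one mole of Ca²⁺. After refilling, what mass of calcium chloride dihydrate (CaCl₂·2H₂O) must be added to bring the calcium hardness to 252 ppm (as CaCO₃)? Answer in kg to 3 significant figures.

80.0 kg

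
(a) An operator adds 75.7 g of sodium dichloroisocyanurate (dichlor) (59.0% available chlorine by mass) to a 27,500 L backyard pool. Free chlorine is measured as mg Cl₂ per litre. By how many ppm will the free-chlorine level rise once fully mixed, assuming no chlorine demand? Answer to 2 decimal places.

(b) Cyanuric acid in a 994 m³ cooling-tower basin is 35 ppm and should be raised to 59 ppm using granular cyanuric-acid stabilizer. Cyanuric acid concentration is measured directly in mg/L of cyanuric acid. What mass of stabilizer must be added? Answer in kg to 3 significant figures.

(a) Available chlorine delivered: 75.7 g × 0.59 = 44.66 g as Cl₂.
(a) Concentration rise: 44.66 g / 27,500 L = 1.624 mg/L = 1.62 ppm.

(b) Volume: 994 m³ = 994,000 L.
(b) CYA to add: (59 − 35) = 24 mg/L × 994,000 L = 23,860 g cyanuric acid.

(a) 1.62 ppm; (b) 23.9 kg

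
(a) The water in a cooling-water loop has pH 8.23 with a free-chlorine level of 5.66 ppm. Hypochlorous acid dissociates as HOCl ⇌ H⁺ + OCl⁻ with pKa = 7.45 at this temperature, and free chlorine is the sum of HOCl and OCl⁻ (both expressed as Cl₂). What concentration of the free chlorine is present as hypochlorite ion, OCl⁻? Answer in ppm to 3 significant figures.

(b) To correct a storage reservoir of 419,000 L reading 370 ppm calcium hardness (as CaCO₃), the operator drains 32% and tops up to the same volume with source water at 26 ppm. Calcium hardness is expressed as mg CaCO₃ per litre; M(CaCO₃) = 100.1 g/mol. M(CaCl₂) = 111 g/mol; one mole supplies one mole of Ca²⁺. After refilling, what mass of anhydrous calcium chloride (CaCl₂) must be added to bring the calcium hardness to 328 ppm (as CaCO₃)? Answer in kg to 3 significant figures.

(a) [OCl⁻]/[HOCl] = 10^(pH − pKa) = 10^(8.23 − 7.45) = 10^0.78 = 6.026.
(a) Fraction as HOCl = 1 / (1 + 6.026) = 0.1423.
(a) OCl⁻ = (1 − 0.1423) × 5.66 ppm = 4.854 ppm.

(b) After draining 32% and refilling: 370 × 0.68 + 26 × 0.32 = 259.92 ppm.
(b) Deficit to target: 328 − 259.92 = 68.08 mg/L.
(b) As CaCO₃: 68.08 mg/L × 419,000 L = 28,530 g; ÷ 100.1 = 285 mol Ca²⁺.
(b) Mass: 285 × 111 = 31,630 g.

(a) 4.85 ppm; (b) 31.6 kg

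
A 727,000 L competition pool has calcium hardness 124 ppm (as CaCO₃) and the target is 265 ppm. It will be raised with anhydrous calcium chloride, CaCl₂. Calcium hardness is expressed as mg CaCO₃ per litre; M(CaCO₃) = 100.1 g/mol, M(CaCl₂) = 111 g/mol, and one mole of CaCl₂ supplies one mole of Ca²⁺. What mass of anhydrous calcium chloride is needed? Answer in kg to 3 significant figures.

Hardness to add: (265 − 124) = 141 mg/L as CaCO₃ × 727,000 L = 102,500 g as CaCO₃.
Moles of Ca²⁺ (1 mol Ca²⁺ ≡ 1 mol CaCO₃): 102,500 / 100.1 g/mol = 1024 mol.
Mass of CaCl₂: 1024 × 111 = 113,700 g.

114 kg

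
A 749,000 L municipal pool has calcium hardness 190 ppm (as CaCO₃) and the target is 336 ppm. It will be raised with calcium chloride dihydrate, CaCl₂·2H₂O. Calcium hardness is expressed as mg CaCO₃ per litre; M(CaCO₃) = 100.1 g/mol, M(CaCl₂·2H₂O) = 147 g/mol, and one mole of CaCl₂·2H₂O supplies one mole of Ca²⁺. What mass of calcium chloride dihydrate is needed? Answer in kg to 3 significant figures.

161 kg

Hardness to add: (336 − 190) = 146 mg/L as CaCO₃ × 749,000 L = 109,400 g as CaCO₃.
Moles of Ca²⁺ (1 mol Ca²⁺ ≡ 1 mol CaCO₃): 109,400 / 100.1 g/mol = 1092 mol.
Mass of CaCl₂·2H₂O: 1092 × 147 = 160,600 g.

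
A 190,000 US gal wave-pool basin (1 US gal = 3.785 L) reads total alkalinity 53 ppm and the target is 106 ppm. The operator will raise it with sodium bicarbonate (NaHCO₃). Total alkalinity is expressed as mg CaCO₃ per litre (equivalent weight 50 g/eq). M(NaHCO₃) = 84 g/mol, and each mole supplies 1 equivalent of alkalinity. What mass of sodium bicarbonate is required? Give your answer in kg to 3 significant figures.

Volume: 190,000 US gal × 3.785 L/gal = 719,150 L.
Alkalinity to add: (106 − 53) = 53 mg/L as CaCO₃ × 719,150 L = 38,110 g as CaCO₃.
Equivalents: 38,110 g ÷ 50 g/eq = 762.3 eq.
NaHCO₃ supplies 1 eq per mole → 762.3 mol.
Mass: 762.3 mol × 84 g/mol = 64,030 g.

64.0 kg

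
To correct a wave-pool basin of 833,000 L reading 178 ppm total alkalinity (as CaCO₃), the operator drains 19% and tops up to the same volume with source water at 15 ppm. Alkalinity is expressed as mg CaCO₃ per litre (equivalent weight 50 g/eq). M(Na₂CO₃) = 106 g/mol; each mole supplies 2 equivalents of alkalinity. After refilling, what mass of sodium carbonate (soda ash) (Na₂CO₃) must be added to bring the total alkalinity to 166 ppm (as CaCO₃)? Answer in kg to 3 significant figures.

After draining 19% and refilling: 178 × 0.81 + 15 × 0.19 = 147.03 ppm.
Deficit to target: 166 − 147.03 = 18.97 mg/L.
As CaCO₃: 18.97 mg/L × 833,000 L = 15,800 g; ÷ 50 g/eq ÷ 2 = 158 mol Na₂CO₃.
Mass: 158 × 106 = 16,750 g.

16.8 kg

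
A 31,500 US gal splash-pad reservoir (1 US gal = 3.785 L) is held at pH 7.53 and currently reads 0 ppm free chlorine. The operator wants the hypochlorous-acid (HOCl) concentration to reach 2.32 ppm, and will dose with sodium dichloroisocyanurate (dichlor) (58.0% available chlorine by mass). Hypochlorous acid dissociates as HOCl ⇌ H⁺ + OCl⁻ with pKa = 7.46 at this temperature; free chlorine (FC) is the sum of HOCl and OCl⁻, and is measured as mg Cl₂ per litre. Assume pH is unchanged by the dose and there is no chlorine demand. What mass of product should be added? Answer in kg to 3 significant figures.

Volume: 31,500 US gal × 3.785 L/gal = 119,228 L.
[OCl⁻]/[HOCl] = 10^(pH − pKa) = 10^(7.53 − 7.46) = 1.175; fraction as HOCl = 1/(1 + 1.175) = 0.4598.
Free chlorine required for 2.32 ppm HOCl: 2.32 / 0.4598 = 5.046 ppm.
FC to add: 5.046 − 0 = 5.046 mg/L as Cl₂.
Cl₂ equivalent: 5.046 mg/L × 119,228 L = 601.6 g.
Product at 58.0% available Cl: 601.6 / 0.58 = 1037 g.

1.04 kg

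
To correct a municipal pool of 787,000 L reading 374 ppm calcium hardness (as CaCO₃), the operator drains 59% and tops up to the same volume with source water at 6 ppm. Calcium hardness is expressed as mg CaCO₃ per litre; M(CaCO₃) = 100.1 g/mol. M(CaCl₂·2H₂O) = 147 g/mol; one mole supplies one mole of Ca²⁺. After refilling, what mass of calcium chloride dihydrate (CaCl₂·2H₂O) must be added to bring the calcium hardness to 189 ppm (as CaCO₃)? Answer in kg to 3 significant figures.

37.1 kg

After draining 59% and refilling: 374 × 0.41 + 6 × 0.59 = 156.88 ppm.
Deficit to target: 189 − 156.88 = 32.12 mg/L.
As CaCO₃: 32.12 mg/L × 787,000 L = 25,280 g; ÷ 100.1 = 252.5 mol Ca²⁺.
Mass: 252.5 × 147 = 37,120 g.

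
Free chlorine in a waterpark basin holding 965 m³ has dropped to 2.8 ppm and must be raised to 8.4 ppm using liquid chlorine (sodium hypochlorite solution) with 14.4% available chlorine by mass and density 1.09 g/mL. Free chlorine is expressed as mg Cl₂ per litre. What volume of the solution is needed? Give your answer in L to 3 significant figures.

Volume: 965 m³ = 965,000 L.
Chlorine deficit: 8.4 − 2.8 = 5.6 ppm = 5.6 mg/L as Cl₂.
Cl₂ equivalent needed: 5.6 mg/L × 965,000 L = 5,404,000 mg = 5404 g.
Product at 14.4% available chlorine: 5404 / 0.144 = 37,530 g.
Volume at density 1.09 g/mL: 37,530 g ÷ 1.09 g/mL = 34,430 mL.

34.4 L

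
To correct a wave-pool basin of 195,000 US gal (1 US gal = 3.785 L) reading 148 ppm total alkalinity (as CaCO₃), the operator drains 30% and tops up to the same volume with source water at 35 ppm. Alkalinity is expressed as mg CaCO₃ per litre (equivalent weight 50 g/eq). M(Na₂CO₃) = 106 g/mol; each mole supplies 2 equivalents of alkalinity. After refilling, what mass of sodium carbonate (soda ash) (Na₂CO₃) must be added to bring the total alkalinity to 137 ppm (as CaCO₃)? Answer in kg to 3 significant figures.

17.9 kg

Volume: 195,000 US gal × 3.785 L/gal = 738,075 L.
After draining 30% and refilling: 148 × 0.70 + 35 × 0.30 = 114.1 ppm.
Deficit to target: 137 − 114.1 = 22.9 mg/L.
As CaCO₃: 22.9 mg/L × 738,075 L = 16,900 g; ÷ 50 g/eq ÷ 2 = 169 mol Na₂CO₃.
Mass: 169 × 106 = 17,920 g.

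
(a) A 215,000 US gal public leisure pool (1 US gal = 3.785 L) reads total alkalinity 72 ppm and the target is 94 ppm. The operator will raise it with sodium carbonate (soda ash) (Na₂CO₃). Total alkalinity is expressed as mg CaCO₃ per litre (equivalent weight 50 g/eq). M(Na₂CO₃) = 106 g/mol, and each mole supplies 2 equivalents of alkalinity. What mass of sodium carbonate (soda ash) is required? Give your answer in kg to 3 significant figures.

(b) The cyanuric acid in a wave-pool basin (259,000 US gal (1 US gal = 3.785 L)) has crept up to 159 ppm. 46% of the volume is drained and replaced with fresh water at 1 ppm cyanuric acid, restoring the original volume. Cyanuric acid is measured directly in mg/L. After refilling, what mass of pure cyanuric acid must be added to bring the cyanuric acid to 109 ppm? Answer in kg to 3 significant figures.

(a) Volume: 215,000 US gal × 3.785 L/gal = 813,775 L.
(a) Alkalinity to add: (94 − 72) = 22 mg/L as CaCO₃ × 813,775 L = 17,900 g as CaCO₃.
(a) Equivalents: 17,900 g ÷ 50 g/eq = 358.1 eq.
(a) Each mole of Na₂CO₃ supplies 2 eq, so 358.1 / 2 = 179 mol.
(a) Mass: 179 mol × 106 g/mol = 18,980 g.

(b) Volume: 259,000 US gal × 3.785 L/gal = 980,315 L.
(b) After draining 46% and refilling: 159 × 0.54 + 1 × 0.46 = 86.32 ppm.
(b) Deficit to target: 109 − 86.32 = 22.68 mg/L.
(b) Mass: 22.68 mg/L × 980,315 L = 22,230 g cyanuric acid.

(a) 19.0 kg; (b) 22.2 kg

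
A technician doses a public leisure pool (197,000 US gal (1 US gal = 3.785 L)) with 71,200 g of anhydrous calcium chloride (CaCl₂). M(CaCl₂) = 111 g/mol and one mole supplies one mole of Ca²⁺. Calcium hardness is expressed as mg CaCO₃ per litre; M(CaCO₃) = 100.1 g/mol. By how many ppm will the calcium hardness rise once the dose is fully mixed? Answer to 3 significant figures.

Volume: 197,000 US gal × 3.785 L/gal = 745,645 L.
Moles of Ca²⁺: 71,200 g ÷ 111 g/mol = 641.4 mol.
As CaCO₃: 641.4 mol × 100.1 g/mol = 64,210 g.
Rise: 64,210 g / 745,645 L × 1000 = 86.11 mg/L.

86.1 ppm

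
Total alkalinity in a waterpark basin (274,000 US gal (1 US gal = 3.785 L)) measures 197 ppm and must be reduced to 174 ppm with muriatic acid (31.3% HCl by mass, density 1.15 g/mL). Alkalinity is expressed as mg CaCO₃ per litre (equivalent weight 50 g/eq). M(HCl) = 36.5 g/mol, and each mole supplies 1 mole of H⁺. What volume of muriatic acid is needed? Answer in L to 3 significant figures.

48.4 L

Volume: 274,000 US gal × 3.785 L/gal = 1,037,090 L.
Alkalinity to neutralize: (197 − 174) = 23 mg/L as CaCO₃ × 1,037,090 L = 23,850 g as CaCO₃.
Equivalents of H⁺ required: 23,850 ÷ 50 g/eq = 477.1 eq = 477.1 mol HCl.
Mass of HCl: 477.1 × 36.5 = 17,410 g.
Mass of 31.3% solution: 17,410 / 0.313 = 55,630 g.
Volume: 55,630 g ÷ 1.15 g/mL = 48,380 mL.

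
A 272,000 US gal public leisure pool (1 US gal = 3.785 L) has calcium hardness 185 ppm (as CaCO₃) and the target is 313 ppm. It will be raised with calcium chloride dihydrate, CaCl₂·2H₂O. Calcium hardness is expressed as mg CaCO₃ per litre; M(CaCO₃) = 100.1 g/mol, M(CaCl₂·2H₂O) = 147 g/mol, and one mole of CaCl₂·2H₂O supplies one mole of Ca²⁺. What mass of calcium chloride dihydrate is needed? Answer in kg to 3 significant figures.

194 kg

Volume: 272,000 US gal × 3.785 L/gal = 1,029,520 L.
Hardness to add: (313 − 185) = 128 mg/L as CaCO₃ × 1,029,520 L = 131,800 g as CaCO₃.
Moles of Ca²⁺ (1 mol Ca²⁺ ≡ 1 mol CaCO₃): 131,800 / 100.1 g/mol = 1316 mol.
Mass of CaCl₂·2H₂O: 1316 × 147 = 193,500 g.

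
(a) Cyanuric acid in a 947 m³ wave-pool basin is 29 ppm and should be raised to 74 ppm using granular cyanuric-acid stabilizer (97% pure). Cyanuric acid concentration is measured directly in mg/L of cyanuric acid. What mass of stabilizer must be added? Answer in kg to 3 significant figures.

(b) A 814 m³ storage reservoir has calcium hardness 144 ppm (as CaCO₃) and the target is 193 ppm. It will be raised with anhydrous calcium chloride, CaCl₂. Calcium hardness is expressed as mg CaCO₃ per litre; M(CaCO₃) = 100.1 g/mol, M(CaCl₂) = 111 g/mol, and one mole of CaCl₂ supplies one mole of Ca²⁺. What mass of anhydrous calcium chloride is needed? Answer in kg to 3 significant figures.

(a) 43.9 kg; (b) 44.2 kg

(a) Volume: 947 m³ = 947,000 L.
(a) CYA to add: (74 − 29) = 45 mg/L × 947,000 L = 42,620 g cyanuric acid.
(a) At 97% purity: 42,620 / 0.97 = 43,930 g product.

(b) Volume: 814 m³ = 814,000 L.
(b) Hardness to add: (193 − 144) = 49 mg/L as CaCO₃ × 814,000 L = 39,890 g as CaCO₃.
(b) Moles of Ca²⁺ (1 mol Ca²⁺ ≡ 1 mol CaCO₃): 39,890 / 100.1 g/mol = 398.5 mol.
(b) Mass of CaCl₂: 398.5 × 111 = 44,230 g.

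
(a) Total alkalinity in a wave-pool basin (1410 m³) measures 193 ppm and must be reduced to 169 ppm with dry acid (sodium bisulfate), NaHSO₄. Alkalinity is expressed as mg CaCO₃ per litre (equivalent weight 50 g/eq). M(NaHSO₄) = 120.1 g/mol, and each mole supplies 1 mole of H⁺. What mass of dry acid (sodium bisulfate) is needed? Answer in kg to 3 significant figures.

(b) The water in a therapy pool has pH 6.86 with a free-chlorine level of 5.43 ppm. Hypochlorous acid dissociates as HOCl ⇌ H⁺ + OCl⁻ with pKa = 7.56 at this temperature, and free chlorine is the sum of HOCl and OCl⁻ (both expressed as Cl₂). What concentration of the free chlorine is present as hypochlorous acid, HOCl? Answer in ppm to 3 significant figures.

(a) 81.3 kg; (b) 4.53 ppm

(a) Volume: 1410 m³ = 1,410,000 L.
(a) Alkalinity to neutralize: (193 − 169) = 24 mg/L as CaCO₃ × 1,410,000 L = 33,840 g as CaCO₃.
(a) Equivalents of H⁺ required: 33,840 ÷ 50 g/eq = 676.8 eq = 676.8 mol NaHSO₄.
(a) Mass of NaHSO₄: 676.8 × 120.1 = 81,280 g.

(b) [OCl⁻]/[HOCl] = 10^(pH − pKa) = 10^(6.86 − 7.56) = 10^-0.70 = 0.1995.
(b) Fraction as HOCl = 1 / (1 + 0.1995) = 0.8337.
(b) HOCl = 0.8337 × 5.43 ppm = 4.527 ppm.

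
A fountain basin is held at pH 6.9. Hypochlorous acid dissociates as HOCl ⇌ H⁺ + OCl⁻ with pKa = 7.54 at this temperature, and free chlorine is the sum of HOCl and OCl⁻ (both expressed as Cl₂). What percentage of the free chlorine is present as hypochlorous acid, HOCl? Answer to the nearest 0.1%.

81.4%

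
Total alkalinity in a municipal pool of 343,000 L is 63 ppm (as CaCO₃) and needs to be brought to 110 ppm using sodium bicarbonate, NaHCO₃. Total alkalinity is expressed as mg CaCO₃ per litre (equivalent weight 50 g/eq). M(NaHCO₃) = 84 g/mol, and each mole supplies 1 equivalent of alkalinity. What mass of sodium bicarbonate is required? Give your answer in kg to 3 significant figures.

Alkalinity to add: (110 − 63) = 47 mg/L as CaCO₃ × 343,000 L = 16,120 g as CaCO₃.
Equivalents: 16,120 g ÷ 50 g/eq = 322.4 eq.
NaHCO₃ supplies 1 eq per mole → 322.4 mol.
Mass: 322.4 mol × 84 g/mol = 27,080 g.

27.1 kg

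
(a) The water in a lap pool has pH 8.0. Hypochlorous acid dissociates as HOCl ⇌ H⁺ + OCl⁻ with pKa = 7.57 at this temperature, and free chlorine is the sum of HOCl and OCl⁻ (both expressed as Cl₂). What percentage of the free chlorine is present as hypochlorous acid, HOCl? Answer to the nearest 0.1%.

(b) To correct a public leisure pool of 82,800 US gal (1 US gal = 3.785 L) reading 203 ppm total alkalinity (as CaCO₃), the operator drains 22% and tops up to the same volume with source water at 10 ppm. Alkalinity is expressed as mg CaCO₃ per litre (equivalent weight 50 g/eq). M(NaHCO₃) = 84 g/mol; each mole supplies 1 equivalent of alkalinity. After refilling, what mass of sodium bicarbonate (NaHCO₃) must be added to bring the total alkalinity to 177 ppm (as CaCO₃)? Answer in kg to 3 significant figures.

(a) 27.1%; (b) 8.67 kg

(a) [OCl⁻]/[HOCl] = 10^(pH − pKa) = 10^(8.0 − 7.57) = 10^0.43 = 2.692.
(a) Fraction as HOCl = 1 / (1 + 2.692) = 0.2709.

(b) Volume: 82,800 US gal × 3.785 L/gal = 313,398 L.
(b) After draining 22% and refilling: 203 × 0.78 + 10 × 0.22 = 160.54 ppm.
(b) Deficit to target: 177 − 160.54 = 16.46 mg/L.
(b) As CaCO₃: 16.46 mg/L × 313,398 L = 5159 g; ÷ 50 g/eq ÷ 1 = 103.2 mol NaHCO₃.
(b) Mass: 103.2 × 84 = 8666 g.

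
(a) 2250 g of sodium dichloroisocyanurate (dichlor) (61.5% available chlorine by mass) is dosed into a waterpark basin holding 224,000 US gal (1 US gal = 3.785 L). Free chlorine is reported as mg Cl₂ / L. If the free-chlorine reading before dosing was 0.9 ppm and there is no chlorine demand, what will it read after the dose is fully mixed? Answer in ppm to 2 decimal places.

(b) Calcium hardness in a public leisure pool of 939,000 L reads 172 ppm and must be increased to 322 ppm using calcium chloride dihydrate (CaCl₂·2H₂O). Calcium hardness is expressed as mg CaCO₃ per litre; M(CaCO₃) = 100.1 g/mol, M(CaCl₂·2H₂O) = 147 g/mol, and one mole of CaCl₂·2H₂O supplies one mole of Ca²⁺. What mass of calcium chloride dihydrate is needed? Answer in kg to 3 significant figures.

(a) Volume: 224,000 US gal × 3.785 L/gal = 847,840 L.
(a) Available chlorine delivered: 2250 g × 0.615 = 1384 g as Cl₂.
(a) Concentration rise: 1384 g / 847,840 L = 1.632 mg/L = 1.63 ppm.
(a) Final FC: 0.9 + 1.63 = 2.53 ppm.

(b) Hardness to add: (322 − 172) = 150 mg/L as CaCO₃ × 939,000 L = 140,800 g as CaCO₃.
(b) Moles of Ca²⁺ (1 mol Ca²⁺ ≡ 1 mol CaCO₃): 140,800 / 100.1 g/mol = 1407 mol.
(b) Mass of CaCl₂·2H₂O: 1407 × 147 = 206,800 g.

(a) 2.53 ppm; (b) 207 kg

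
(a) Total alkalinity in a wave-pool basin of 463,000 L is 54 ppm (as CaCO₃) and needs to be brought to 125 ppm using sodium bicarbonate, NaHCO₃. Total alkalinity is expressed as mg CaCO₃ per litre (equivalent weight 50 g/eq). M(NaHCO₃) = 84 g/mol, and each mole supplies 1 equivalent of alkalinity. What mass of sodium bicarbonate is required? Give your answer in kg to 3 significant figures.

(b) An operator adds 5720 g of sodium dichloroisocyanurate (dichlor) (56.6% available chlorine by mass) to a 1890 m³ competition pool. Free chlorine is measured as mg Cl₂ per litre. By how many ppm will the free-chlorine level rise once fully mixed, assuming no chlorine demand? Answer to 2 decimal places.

(a) 55.2 kg; (b) 1.71 ppm

(a) Alkalinity to add: (125 − 54) = 71 mg/L as CaCO₃ × 463,000 L = 32,870 g as CaCO₃.
(a) Equivalents: 32,870 g ÷ 50 g/eq = 657.5 eq.
(a) NaHCO₃ supplies 1 eq per mole → 657.5 mol.
(a) Mass: 657.5 mol × 84 g/mol = 55,230 g.

(b) Volume: 1890 m³ = 1,890,000 L.
(b) Available chlorine delivered: 5720 g × 0.566 = 3238 g as Cl₂.
(b) Concentration rise: 3238 g / 1,890,000 L = 1.713 mg/L = 1.71 ppm.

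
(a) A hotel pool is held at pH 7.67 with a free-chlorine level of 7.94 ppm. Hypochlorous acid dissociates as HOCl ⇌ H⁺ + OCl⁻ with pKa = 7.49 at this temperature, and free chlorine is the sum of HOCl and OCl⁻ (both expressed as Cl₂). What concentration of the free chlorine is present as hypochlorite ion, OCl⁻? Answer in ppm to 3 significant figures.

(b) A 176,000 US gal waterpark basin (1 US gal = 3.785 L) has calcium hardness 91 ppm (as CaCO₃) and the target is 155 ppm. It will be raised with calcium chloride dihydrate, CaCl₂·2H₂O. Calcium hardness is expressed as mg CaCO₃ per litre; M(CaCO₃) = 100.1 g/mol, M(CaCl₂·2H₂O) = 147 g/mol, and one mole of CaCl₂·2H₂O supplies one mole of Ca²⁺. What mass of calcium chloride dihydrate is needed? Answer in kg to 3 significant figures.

(a) 4.78 ppm; (b) 62.6 kg

(a) [OCl⁻]/[HOCl] = 10^(pH − pKa) = 10^(7.67 − 7.49) = 10^0.18 = 1.514.
(a) Fraction as HOCl = 1 / (1 + 1.514) = 0.3978.
(a) OCl⁻ = (1 − 0.3978) × 7.94 ppm = 4.781 ppm.

(b) Volume: 176,000 US gal × 3.785 L/gal = 666,160 L.
(b) Hardness to add: (155 − 91) = 64 mg/L as CaCO₃ × 666,160 L = 42,630 g as CaCO₃.
(b) Moles of Ca²⁺ (1 mol Ca²⁺ ≡ 1 mol CaCO₃): 42,630 / 100.1 g/mol = 425.9 mol.
(b) Mass of CaCl₂·2H₂O: 425.9 × 147 = 62,610 g.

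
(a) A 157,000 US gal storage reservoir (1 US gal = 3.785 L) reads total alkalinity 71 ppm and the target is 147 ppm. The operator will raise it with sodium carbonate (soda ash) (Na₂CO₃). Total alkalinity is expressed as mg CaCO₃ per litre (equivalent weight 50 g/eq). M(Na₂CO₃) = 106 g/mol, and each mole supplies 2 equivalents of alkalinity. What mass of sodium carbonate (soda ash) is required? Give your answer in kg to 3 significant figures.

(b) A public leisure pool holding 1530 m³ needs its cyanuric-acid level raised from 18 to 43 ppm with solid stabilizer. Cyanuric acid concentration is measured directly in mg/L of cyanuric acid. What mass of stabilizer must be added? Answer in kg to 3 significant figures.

(a) 47.9 kg; (b) 38.2 kg

(a) Volume: 157,000 US gal × 3.785 L/gal = 594,245 L.
(a) Alkalinity to add: (147 − 71) = 76 mg/L as CaCO₃ × 594,245 L = 45,160 g as CaCO₃.
(a) Equivalents: 45,160 g ÷ 50 g/eq = 903.3 eq.
(a) Each mole of Na₂CO₃ supplies 2 eq, so 903.3 / 2 = 451.6 mol.
(a) Mass: 451.6 mol × 106 g/mol = 47,870 g.

(b) Volume: 1530 m³ = 1,530,000 L.
(b) CYA to add: (43 − 18) = 25 mg/L × 1,530,000 L = 38,250 g cyanuric acid.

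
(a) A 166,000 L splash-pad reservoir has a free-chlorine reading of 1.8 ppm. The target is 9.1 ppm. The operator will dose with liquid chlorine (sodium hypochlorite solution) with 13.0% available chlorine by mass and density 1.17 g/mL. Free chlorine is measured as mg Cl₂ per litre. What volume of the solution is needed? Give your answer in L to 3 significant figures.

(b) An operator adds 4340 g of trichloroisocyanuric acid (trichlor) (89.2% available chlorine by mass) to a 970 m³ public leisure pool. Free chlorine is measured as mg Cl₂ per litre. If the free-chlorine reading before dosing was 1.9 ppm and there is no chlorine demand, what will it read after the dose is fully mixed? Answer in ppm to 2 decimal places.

(a) Chlorine deficit: 9.1 − 1.8 = 7.3 ppm = 7.3 mg/L as Cl₂.
(a) Cl₂ equivalent needed: 7.3 mg/L × 166,000 L = 1,212,000 mg = 1212 g.
(a) Product at 13.0% available chlorine: 1212 / 0.13 = 9322 g.
(a) Volume at density 1.17 g/mL: 9322 g ÷ 1.17 g/mL = 7967 mL.

(b) Volume: 970 m³ = 970,000 L.
(b) Available chlorine delivered: 4340 g × 0.892 = 3871 g as Cl₂.
(b) Concentration rise: 3871 g / 970,000 L = 3.991 mg/L = 3.99 ppm.
(b) Final FC: 1.9 + 3.99 = 5.89 ppm.

(a) 7.97 L; (b) 5.89 ppm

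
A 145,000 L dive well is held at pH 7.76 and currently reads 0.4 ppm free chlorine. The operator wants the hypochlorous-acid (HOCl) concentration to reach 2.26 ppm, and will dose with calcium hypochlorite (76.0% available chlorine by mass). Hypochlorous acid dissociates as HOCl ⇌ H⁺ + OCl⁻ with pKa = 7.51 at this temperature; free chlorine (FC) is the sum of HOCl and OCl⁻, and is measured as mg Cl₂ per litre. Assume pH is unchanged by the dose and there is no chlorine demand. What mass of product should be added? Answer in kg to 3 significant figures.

[OCl⁻]/[HOCl] = 10^(pH − pKa) = 10^(7.76 − 7.51) = 1.778; fraction as HOCl = 1/(1 + 1.778) = 0.3599.
Free chlorine required for 2.26 ppm HOCl: 2.26 / 0.3599 = 6.279 ppm.
FC to add: 6.279 − 0.4 = 5.879 mg/L as Cl₂.
Cl₂ equivalent: 5.879 mg/L × 145,000 L = 852.4 g.
Product at 76.0% available Cl: 852.4 / 0.76 = 1122 g.

1.12 kg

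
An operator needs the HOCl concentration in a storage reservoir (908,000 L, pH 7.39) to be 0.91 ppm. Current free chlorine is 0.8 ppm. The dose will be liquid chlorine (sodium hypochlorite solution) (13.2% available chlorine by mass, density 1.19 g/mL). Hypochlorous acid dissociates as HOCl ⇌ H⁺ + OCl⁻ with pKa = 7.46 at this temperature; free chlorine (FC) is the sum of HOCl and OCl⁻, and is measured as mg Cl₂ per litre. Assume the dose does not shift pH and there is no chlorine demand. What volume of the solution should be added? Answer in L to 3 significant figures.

[OCl⁻]/[HOCl] = 10^(pH − pKa) = 10^(7.39 − 7.46) = 0.8511; fraction as HOCl = 1/(1 + 0.8511) = 0.5402.
Free chlorine required for 0.91 ppm HOCl: 0.91 / 0.5402 = 1.685 ppm.
FC to add: 1.685 − 0.8 = 0.8845 mg/L as Cl₂.
Cl₂ equivalent: 0.8845 mg/L × 908,000 L = 803.2 g.
Product at 13.2% available Cl: 803.2 / 0.132 = 6085 g.
Volume: 6085 g ÷ 1.19 g/mL = 5113 mL.

5.11 L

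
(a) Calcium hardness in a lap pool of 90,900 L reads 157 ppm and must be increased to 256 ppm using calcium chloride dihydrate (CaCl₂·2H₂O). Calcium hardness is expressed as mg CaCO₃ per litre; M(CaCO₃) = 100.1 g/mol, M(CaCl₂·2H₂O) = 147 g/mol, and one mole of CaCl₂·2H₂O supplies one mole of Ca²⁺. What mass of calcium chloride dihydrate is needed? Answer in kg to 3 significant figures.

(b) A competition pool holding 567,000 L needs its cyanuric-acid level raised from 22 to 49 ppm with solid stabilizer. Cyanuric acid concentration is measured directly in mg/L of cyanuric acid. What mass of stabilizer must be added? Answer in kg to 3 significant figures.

(a) 13.2 kg; (b) 15.3 kg

(a) Hardness to add: (256 − 157) = 99 mg/L as CaCO₃ × 90,900 L = 8999 g as CaCO₃.
(a) Moles of Ca²⁺ (1 mol Ca²⁺ ≡ 1 mol CaCO₃): 8999 / 100.1 g/mol = 89.9 mol.
(a) Mass of CaCl₂·2H₂O: 89.9 × 147 = 13,220 g.

(b) CYA to add: (49 − 22) = 27 mg/L × 567,000 L = 15,310 g cyanuric acid.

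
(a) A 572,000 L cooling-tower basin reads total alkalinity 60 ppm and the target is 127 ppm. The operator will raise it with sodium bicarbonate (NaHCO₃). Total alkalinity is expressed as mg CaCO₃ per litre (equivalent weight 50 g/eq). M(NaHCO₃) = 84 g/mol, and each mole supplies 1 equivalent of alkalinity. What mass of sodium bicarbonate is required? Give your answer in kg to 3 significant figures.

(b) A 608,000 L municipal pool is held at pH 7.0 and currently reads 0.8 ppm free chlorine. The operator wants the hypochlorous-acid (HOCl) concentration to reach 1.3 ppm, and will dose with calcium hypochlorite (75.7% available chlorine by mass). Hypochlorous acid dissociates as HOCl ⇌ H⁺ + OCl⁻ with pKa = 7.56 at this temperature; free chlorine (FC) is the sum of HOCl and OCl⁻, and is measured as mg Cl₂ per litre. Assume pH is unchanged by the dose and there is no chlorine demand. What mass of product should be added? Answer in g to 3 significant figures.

(a) Alkalinity to add: (127 − 60) = 67 mg/L as CaCO₃ × 572,000 L = 38,320 g as CaCO₃.
(a) Equivalents: 38,320 g ÷ 50 g/eq = 766.5 eq.
(a) NaHCO₃ supplies 1 eq per mole → 766.5 mol.
(a) Mass: 766.5 mol × 84 g/mol = 64,380 g.

(b) [OCl⁻]/[HOCl] = 10^(pH − pKa) = 10^(7.0 − 7.56) = 0.2754; fraction as HOCl = 1/(1 + 0.2754) = 0.7841.
(b) Free chlorine required for 1.3 ppm HOCl: 1.3 / 0.7841 = 1.658 ppm.
(b) FC to add: 1.658 − 0.8 = 0.858 mg/L as Cl₂.
(b) Cl₂ equivalent: 0.858 mg/L × 608,000 L = 521.7 g.
(b) Product at 75.7% available Cl: 521.7 / 0.757 = 689.2 g.

(a) 64.4 kg; (b) 689 g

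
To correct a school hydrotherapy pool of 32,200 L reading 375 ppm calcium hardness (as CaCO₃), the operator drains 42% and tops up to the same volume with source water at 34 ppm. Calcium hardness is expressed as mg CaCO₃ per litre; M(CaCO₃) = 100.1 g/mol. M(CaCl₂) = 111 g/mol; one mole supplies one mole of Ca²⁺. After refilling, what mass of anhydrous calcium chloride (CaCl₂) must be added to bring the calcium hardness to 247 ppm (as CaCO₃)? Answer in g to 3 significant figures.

After draining 42% and refilling: 375 × 0.58 + 34 × 0.42 = 231.78 ppm.
Deficit to target: 247 − 231.78 = 15.22 mg/L.
As CaCO₃: 15.22 mg/L × 32,200 L = 490.1 g; ÷ 100.1 = 4.896 mol Ca²⁺.
Mass: 4.896 × 111 = 543.4 g.

543 g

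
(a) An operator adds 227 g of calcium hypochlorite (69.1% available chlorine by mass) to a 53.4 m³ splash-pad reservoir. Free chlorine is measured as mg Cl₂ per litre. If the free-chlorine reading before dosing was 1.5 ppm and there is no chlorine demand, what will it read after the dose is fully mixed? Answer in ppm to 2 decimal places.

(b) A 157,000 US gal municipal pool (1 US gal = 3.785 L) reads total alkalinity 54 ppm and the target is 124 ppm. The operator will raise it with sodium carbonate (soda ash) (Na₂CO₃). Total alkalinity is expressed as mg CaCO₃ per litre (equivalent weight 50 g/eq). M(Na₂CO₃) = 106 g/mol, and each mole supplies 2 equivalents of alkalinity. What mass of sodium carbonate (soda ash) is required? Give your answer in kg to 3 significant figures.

(a) 4.44 ppm; (b) 44.1 kg

(a) Volume: 53.4 m³ = 53,400 L.
(a) Available chlorine delivered: 227 g × 0.691 = 156.9 g as Cl₂.
(a) Concentration rise: 156.9 g / 53,400 L = 2.937 mg/L = 2.94 ppm.
(a) Final FC: 1.5 + 2.94 = 4.44 ppm.

(b) Volume: 157,000 US gal × 3.785 L/gal = 594,245 L.
(b) Alkalinity to add: (124 − 54) = 70 mg/L as CaCO₃ × 594,245 L = 41,600 g as CaCO₃.
(b) Equivalents: 41,600 g ÷ 50 g/eq = 831.9 eq.
(b) Each mole of Na₂CO₃ supplies 2 eq, so 831.9 / 2 = 416 mol.
(b) Mass: 416 mol × 106 g/mol = 44,090 g.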